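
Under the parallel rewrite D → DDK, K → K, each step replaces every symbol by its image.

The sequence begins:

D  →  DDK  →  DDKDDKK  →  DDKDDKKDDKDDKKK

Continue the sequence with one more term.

Rewriting the 15 symbols of DDKDDKKDDKDDKKK one by one yields DDK DDK K DDK DDK K K DDK DDK K DDK DDK K K K; concatenated:

DDKDDKKDDKDDKKKDDKDDKKDDKDDKKKK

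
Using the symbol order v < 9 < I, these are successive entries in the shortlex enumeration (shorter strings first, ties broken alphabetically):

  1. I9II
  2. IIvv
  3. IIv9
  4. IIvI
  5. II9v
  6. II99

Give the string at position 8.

IIIv

Continuing the enumeration 2 steps past II99: II99 → II9I → (answer).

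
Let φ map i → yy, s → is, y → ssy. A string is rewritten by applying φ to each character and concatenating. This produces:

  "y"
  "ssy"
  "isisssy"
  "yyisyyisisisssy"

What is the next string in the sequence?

ssyssyyyisssyssyyyisyyisyyisisisssy

φ(yyisyyisisisssy) expands symbol-by-symbol to ssy ssy yy is ssy ssy yy is yy is yy is is is ssy; joining the 15 pieces gives the next term.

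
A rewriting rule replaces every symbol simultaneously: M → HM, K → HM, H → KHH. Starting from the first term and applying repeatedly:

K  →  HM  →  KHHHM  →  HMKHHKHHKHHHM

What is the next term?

φ(HMKHHKHHKHHHM) expands symbol-by-symbol to KHH HM HM KHH KHH HM KHH KHH HM KHH KHH KHH HM; joining the 13 pieces gives the next term.

KHHHMHMKHHKHHHMKHHKHHHMKHHKHHKHHHM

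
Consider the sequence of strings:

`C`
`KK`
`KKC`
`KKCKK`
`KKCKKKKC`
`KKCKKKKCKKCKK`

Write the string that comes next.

KKCKKKKCKKCKKKKCKKKKC

Each term (from the third on) is the previous term followed by the one before it: term 3 = KK·C = KKC.
So term 7 is KKCKKKKCKKCKK·KKCKKKKC.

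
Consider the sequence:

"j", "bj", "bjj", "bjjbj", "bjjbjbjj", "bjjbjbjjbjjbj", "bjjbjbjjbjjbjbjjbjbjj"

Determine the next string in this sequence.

bjjbjbjjbjjbjbjjbjbjjbjjbjbjjbjjbj

This is a Fibonacci-style word recurrence s(k) = s(k−1)·s(k−2): e.g. bj·j = bjj.
The next term joins bjjbjbjjbjjbjbjjbjbjj and bjjbjbjjbjjbj.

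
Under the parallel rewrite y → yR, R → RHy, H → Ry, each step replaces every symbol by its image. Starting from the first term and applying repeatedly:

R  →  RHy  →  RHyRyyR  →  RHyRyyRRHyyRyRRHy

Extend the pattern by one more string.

Applying the rule to each of the 17 symbols of RHyRyyRRHyyRyRRHy gives the pieces RHy Ry yR RHy yR yR RHy RHy Ry yR yR RHy yR RHy RHy Ry yR, which concatenate to the answer.

RHyRyyRRHyyRyRRHyRHyRyyRyRRHyyRRHyRHyRyyR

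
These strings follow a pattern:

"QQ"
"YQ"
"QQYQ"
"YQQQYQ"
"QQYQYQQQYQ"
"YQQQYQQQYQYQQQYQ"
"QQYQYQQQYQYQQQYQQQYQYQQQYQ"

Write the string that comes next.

YQQQYQQQYQYQQQYQQQYQYQQQYQYQQQYQQQYQYQQQYQ

Each term (from the third on) is the two preceding terms concatenated in order: term 3 = QQ·YQ = QQYQ.
The next term joins YQQQYQQQYQYQQQYQ and QQYQYQQQYQYQQQYQQQYQYQQQYQ.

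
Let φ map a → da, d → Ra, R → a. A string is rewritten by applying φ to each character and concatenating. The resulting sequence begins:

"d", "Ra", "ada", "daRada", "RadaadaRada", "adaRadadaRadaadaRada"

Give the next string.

Rewriting the 20 symbols of adaRadadaRadaadaRada one by one yields da Ra da a da Ra da Ra da a da Ra da da Ra da a da Ra da; concatenated:

daRadaadaRadaRadaadaRadadaRadaadaRada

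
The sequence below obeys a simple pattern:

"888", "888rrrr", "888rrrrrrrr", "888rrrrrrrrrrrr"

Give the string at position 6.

The strings grow by a fixed suffix rrrr each time.
From 888rrrrrrrrrrrr, 2 further steps: 888rrrrrrrrrrrr → 888rrrrrrrrrrrrrrrr → (answer).

888rrrrrrrrrrrrrrrrrrrr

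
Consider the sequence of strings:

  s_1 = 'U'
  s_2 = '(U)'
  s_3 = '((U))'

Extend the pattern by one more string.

(((U)))

s(k+1) = (·s(k)·), so each term gains ( as a prefix and ) as a suffix.
One more step from ((U)) gives the answer.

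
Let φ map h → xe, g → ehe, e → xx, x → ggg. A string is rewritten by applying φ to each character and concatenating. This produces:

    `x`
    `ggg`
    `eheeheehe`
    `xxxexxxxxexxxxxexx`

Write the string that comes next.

gggggggggxxgggggggggggggggxxgggggggggggggggxxgggggg

Applying the rule to each of the 18 symbols of xxxexxxxxexxxxxexx gives the pieces ggg ggg ggg xx ggg ggg ggg ggg ggg xx ggg ggg ggg ggg ggg xx ggg ggg, which concatenate to the answer.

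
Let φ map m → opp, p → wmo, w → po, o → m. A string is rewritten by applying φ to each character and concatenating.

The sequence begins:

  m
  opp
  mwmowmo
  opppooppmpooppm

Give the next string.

Applying the rule to each of the 15 symbols of opppooppmpooppm gives the pieces m wmo wmo wmo m m wmo wmo opp wmo m m wmo wmo opp, which concatenate to the answer.

mwmowmowmommwmowmooppwmommwmowmoopp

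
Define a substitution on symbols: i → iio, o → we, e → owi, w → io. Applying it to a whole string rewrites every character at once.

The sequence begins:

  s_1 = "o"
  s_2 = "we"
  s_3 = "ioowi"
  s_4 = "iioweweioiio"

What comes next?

iioiioweioowiioowiiioweiioiiowe

Expanding iioweweioiio: i→iio, i→iio, o→we, w→io, e→owi, w→io, e→owi, i→iio, o→we, i→iio, i→iio, o→we. Concatenated: iio iio we io owi io owi iio we iio iio we.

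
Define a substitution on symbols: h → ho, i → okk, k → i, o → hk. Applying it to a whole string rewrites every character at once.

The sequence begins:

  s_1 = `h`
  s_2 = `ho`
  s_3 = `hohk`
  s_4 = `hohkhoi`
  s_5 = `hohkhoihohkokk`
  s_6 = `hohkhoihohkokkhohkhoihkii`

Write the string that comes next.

Rewriting the 25 symbols of hohkhoihohkokkhohkhoihkii one by one yields ho hk ho i ho hk okk ho hk ho i hk i i ho hk ho i ho hk okk ho i okk okk; concatenated:

hohkhoihohkokkhohkhoihkiihohkhoihohkokkhoiokkokk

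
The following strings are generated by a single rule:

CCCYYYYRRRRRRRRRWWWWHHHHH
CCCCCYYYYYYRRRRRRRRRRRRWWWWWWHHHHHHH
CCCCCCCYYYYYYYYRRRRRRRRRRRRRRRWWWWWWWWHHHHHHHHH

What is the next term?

Reading off run lengths: C runs 3, 5, 7; Y runs 4, 6, 8; R runs 9, 12, 15; W runs 4, 6, 8; H runs 5, 7, 9 — each is linear in n, where the shown terms are n = 2, 3, 4.
At n = 5 the blocks have lengths 9, 10, 18, 10, 11.

CCCCCCCCCYYYYYYYYYYRRRRRRRRRRRRRRRRRRWWWWWWWWWWHHHHHHHHHHH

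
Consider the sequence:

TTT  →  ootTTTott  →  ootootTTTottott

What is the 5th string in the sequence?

ootootootootTTTottottottott

s(k+1) = oot·s(k)·ott, so each term gains oot as a prefix and ott as a suffix.
From ootootTTTottott, 2 further steps: ootootTTTottott → ootootootTTTottottott → (answer).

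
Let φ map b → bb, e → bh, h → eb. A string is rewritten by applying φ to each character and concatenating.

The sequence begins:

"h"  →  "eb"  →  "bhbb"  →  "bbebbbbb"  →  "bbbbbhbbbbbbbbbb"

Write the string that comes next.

Replace each of the 16 characters of bbbbbhbbbbbbbbbb in place — bb bb bb bb bb eb bb bb bb bb bb bb bb bb bb bb — and concatenate.

bbbbbbbbbbebbbbbbbbbbbbbbbbbbbbb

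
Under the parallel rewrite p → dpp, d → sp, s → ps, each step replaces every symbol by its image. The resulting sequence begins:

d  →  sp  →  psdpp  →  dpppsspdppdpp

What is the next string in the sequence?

spdppdppdpppspsdppspdppdppspdppdpp

Replace each of the 13 characters of dpppsspdppdpp in place — sp dpp dpp dpp ps ps dpp sp dpp dpp sp dpp dpp — and concatenate.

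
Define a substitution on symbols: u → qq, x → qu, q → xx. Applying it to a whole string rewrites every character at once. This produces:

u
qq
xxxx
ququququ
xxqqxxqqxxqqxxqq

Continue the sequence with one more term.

Rewriting the 16 symbols of xxqqxxqqxxqqxxqq one by one yields qu qu xx xx qu qu xx xx qu qu xx xx qu qu xx xx; concatenated:

ququxxxxququxxxxququxxxxququxxxx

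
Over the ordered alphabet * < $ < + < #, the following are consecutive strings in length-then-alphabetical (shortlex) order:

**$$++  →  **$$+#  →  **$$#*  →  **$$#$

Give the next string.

**$$#+

Treat **$$#$ as a base-4 numeral over the given alphabet and add one, carrying through any trailing #'s.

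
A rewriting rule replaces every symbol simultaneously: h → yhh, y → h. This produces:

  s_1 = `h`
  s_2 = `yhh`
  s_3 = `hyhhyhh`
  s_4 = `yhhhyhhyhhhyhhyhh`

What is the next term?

hyhhyhhyhhhyhhyhhhyhhyhhyhhhyhhyhhhyhhyhh

φ(yhhhyhhyhhhyhhyhh) expands symbol-by-symbol to h yhh yhh yhh h yhh yhh h yhh yhh yhh h yhh yhh h yhh yhh; joining the 17 pieces gives the next term.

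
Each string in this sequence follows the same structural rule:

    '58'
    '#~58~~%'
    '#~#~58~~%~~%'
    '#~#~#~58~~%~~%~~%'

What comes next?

Each term wraps the previous one in #~ on the left and ~~% on the right.
Applying this once more to #~#~#~58~~%~~%~~%:

#~#~#~#~58~~%~~%~~%~~%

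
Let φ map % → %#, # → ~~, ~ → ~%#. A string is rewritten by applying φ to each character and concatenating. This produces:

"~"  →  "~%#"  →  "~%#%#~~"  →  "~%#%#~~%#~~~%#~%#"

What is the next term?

~%#%#~~%#~~~%#~%#%#~~~%#~%#~%#%#~~~%#%#~~

φ(~%#%#~~%#~~~%#~%#) expands symbol-by-symbol to ~%# %# ~~ %# ~~ ~%# ~%# %# ~~ ~%# ~%# ~%# %# ~~ ~%# %# ~~; joining the 17 pieces gives the next term.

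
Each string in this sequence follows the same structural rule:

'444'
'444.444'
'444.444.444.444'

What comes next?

Every step duplicates the string with '.' between the halves.
Doubling 444.444.444.444 with '.' between the halves:

444.444.444.444.444.444.444.444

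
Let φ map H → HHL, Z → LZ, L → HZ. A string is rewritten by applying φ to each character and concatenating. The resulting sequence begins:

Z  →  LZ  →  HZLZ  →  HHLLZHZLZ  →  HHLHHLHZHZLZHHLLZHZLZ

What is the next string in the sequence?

Applying the rule to each of the 21 symbols of HHLHHLHZHZLZHHLLZHZLZ gives the pieces HHL HHL HZ HHL HHL HZ HHL LZ HHL LZ HZ LZ HHL HHL HZ HZ LZ HHL LZ HZ LZ, which concatenate to the answer.

HHLHHLHZHHLHHLHZHHLLZHHLLZHZLZHHLHHLHZHZLZHHLLZHZLZ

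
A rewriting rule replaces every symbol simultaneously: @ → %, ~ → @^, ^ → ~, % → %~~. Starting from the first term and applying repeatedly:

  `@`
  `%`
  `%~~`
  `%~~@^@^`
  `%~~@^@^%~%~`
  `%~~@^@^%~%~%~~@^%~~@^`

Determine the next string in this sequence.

Rewriting the 21 symbols of %~~@^@^%~%~%~~@^%~~@^ one by one yields %~~ @^ @^ % ~ % ~ %~~ @^ %~~ @^ %~~ @^ @^ % ~ %~~ @^ @^ % ~; concatenated:

%~~@^@^%~%~%~~@^%~~@^%~~@^@^%~%~~@^@^%~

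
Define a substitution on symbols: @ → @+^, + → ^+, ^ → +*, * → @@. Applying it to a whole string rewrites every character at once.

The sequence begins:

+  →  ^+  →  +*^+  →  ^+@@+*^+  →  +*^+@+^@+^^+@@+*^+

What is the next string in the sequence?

^+@@+*^+@+^^++*@+^^++*+*^+@+^@+^^+@@+*^+

φ(+*^+@+^@+^^+@@+*^+) expands symbol-by-symbol to ^+ @@ +* ^+ @+^ ^+ +* @+^ ^+ +* +* ^+ @+^ @+^ ^+ @@ +* ^+; joining the 18 pieces gives the next term.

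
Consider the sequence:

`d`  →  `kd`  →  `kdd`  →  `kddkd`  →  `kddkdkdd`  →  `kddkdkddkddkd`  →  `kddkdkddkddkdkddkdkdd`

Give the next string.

This is a Fibonacci-style word recurrence s(k) = s(k−1)·s(k−2): e.g. kd·d = kdd.
Continuing: kddkdkddkddkdkddkdkdd · kddkdkddkddkd gives term 8.

kddkdkddkddkdkddkdkddkddkdkddkddkd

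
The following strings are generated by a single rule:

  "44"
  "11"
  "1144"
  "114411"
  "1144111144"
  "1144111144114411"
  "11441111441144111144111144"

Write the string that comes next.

Each term (from the third on) is the previous term followed by the one before it: term 3 = 11·44 = 1144.
So term 8 is 11441111441144111144111144·1144111144114411.

114411114411441111441111441144111144114411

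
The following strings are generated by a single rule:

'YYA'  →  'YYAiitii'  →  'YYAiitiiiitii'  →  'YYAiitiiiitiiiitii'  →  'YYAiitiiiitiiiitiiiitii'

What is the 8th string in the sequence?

Each term is the previous one with iitii appended.
From YYAiitiiiitiiiitiiiitii, 3 further steps: YYAiitiiiitiiiitiiiitii → YYAiitiiiitiiiitiiiitiiiitii → YYAiitiiiitiiiitiiiitiiiitiiiitii → (answer).

YYAiitiiiitiiiitiiiitiiiitiiiitiiiitii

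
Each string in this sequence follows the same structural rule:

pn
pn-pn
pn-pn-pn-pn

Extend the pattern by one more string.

Every step duplicates the string with '-' between the halves.
So the next term is two copies of pn-pn-pn-pn with '-' between the halves.

pn-pn-pn-pn-pn-pn-pn-pn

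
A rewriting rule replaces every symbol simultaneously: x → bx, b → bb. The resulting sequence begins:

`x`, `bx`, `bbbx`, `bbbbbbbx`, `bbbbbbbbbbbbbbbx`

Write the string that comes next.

Rewriting the 16 symbols of bbbbbbbbbbbbbbbx one by one yields bb bb bb bb bb bb bb bb bb bb bb bb bb bb bb bx; concatenated:

bbbbbbbbbbbbbbbbbbbbbbbbbbbbbbbx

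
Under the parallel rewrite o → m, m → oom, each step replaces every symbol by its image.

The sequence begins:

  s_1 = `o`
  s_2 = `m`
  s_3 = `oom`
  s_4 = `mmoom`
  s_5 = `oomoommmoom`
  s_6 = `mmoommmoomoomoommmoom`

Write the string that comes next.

Rewriting the 21 symbols of mmoommmoomoomoommmoom one by one yields oom oom m m oom oom oom m m oom m m oom m m oom oom oom m m oom; concatenated:

oomoommmoomoomoommmoommmoommmoomoomoommmoom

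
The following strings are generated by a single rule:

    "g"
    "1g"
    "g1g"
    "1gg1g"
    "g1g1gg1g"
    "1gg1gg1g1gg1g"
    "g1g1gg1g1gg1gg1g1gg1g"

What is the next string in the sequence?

1gg1gg1g1gg1gg1g1gg1g1gg1gg1g1gg1g

From term 3 onward, concatenate the second-to-last term with the last: g·1g = g1g, 1g·g1g = 1gg1g, …
Continuing: 1gg1gg1g1gg1g · g1g1gg1g1gg1gg1g1gg1g gives term 8.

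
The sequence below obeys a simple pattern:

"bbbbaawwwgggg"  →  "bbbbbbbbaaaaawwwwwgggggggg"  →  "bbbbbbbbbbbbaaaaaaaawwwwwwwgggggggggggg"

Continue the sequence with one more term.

Each string has the form b^{4n} a^{3n-1} w^{2n+1} g^{4n} (n = 1, 2, …).
For the next term, n = 4, so the run lengths are 16, 11, 9, 16.

bbbbbbbbbbbbbbbbaaaaaaaaaaawwwwwwwwwgggggggggggggggg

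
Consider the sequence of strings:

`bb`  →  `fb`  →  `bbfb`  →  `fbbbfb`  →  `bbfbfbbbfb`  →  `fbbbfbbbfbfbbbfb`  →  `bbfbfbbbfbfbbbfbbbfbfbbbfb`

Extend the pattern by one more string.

fbbbfbbbfbfbbbfbbbfbfbbbfbfbbbfbbbfbfbbbfb

This is a Fibonacci-style word recurrence s(k) = s(k−2)·s(k−1): e.g. bb·fb = bbfb.
Continuing: fbbbfbbbfbfbbbfb · bbfbfbbbfbfbbbfbbbfbfbbbfb gives term 8.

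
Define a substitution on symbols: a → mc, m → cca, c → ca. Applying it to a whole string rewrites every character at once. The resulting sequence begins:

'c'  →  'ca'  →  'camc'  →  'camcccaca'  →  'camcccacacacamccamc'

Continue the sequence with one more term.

Rewriting the 19 symbols of camcccacacacamccamc one by one yields ca mc cca ca ca ca mc ca mc ca mc ca mc cca ca ca mc cca ca; concatenated:

camcccacacacamccamccamccamcccacacamcccaca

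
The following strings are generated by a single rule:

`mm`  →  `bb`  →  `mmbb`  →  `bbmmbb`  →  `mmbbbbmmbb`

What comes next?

bbmmbbmmbbbbmmbb

This is a Fibonacci-style word recurrence s(k) = s(k−2)·s(k−1): e.g. mm·bb = mmbb.
Continuing: bbmmbb · mmbbbbmmbb gives term 6.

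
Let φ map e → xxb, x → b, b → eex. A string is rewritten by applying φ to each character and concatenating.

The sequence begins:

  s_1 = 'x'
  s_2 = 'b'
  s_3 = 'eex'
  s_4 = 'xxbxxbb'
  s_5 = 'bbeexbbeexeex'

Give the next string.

Replace each of the 13 characters of bbeexbbeexeex in place — eex eex xxb xxb b eex eex xxb xxb b xxb xxb b — and concatenate.

eexeexxxbxxbbeexeexxxbxxbbxxbxxbb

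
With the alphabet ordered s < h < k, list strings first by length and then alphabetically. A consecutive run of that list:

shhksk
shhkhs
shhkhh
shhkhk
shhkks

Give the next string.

shhkkh

Treat shhkks as a base-3 numeral over the given alphabet and add one, carrying through any trailing k's.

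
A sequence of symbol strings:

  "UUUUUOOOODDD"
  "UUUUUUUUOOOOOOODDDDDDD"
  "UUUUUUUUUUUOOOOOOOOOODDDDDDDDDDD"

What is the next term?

Term n consists of 3n+2 U's, followed by 3n+1 O's, followed by 4n-1 D's (n = 1, 2, …).
Setting n = 4 gives 14, 13, 15 characters in each block.

UUUUUUUUUUUUUUOOOOOOOOOOOOODDDDDDDDDDDDDDD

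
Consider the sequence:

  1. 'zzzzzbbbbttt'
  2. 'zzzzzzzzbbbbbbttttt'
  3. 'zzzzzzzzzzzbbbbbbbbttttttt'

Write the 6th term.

Term n consists of 3n-1 z's, followed by 2n b's, followed by 2n-1 t's, where the shown terms are n = 2, 3, 4.
For term 6, n = 7, so the run lengths are 20, 14, 13.

zzzzzzzzzzzzzzzzzzzzbbbbbbbbbbbbbbttttttttttttt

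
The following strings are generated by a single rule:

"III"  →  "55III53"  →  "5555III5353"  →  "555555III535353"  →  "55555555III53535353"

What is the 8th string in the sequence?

s(k+1) = 55·s(k)·53, so each term gains 55 as a prefix and 53 as a suffix.
From 55555555III53535353, 3 further steps: 55555555III53535353 → 5555555555III5353535353 → 555555555555III535353535353 → (answer).

55555555555555III53535353535353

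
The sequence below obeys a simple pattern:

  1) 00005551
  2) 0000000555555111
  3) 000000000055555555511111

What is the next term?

00000000000005555555555551111111

Each string has the form 0^{3n+1} 5^{3n} 1^{2n-1} (n = 1, 2, …).
At n = 4 the blocks have lengths 13, 12, 7.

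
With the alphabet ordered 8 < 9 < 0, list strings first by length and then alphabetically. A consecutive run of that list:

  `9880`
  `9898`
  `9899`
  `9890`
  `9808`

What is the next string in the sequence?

9809

The successor of 9808 increments the rightmost position that isn't already 0 and resets every position after it to 8.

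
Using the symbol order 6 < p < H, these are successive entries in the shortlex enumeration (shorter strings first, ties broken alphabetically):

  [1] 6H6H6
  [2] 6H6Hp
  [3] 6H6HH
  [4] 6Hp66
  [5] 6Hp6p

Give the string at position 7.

Advancing 2 positions from 6Hp6p through 6Hp6p → 6Hp6H reaches term 7.

6Hpp6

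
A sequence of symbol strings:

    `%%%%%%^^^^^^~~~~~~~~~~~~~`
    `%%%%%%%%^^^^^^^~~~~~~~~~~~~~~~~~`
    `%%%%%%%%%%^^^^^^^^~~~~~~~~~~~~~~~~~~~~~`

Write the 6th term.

Term n consists of 2n %'s, followed by n+3 ^'s, followed by 4n+1 ~'s, where the shown terms are n = 3, 4, 5.
At n = 8 the blocks have lengths 16, 11, 33.

%%%%%%%%%%%%%%%%^^^^^^^^^^^~~~~~~~~~~~~~~~~~~~~~~~~~~~~~~~~~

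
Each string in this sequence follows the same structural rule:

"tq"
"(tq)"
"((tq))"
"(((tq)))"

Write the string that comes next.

((((tq))))

Each term wraps the previous one in ( on the left and ) on the right.
So the next term is (·(((tq)))·).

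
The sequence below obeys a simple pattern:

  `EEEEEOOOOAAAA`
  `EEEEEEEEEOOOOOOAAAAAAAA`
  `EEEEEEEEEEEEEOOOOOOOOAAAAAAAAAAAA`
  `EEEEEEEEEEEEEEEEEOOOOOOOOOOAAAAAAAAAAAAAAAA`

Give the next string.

Reading off run lengths: E runs 5, 9, 13, 17; O runs 4, 6, 8, 10; A runs 4, 8, 12, 16 — each is linear in n (n = 1, 2, …).
Setting n = 5 gives 21, 12, 20 characters in each block.

EEEEEEEEEEEEEEEEEEEEEOOOOOOOOOOOOAAAAAAAAAAAAAAAAAAAA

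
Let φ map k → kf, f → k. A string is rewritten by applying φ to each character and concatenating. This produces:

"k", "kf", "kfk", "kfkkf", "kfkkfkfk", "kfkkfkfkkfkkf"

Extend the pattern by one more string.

kfkkfkfkkfkkfkfkkfkfk

Applying the rule to each of the 13 symbols of kfkkfkfkkfkkf gives the pieces kf k kf kf k kf k kf kf k kf kf k, which concatenate to the answer.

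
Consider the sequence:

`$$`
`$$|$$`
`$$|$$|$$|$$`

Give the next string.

$$|$$|$$|$$|$$|$$|$$|$$

Every step duplicates the string with '|' between the halves.
One more doubling of $$|$$|$$|$$ gives the answer.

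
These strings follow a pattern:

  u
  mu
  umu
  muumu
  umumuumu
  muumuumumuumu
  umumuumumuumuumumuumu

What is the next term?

From term 3 onward, concatenate the second-to-last term with the last: u·mu = umu, mu·umu = muumu, …
So term 8 is muumuumumuumu·umumuumumuumuumumuumu.

muumuumumuumuumumuumumuumuumumuumu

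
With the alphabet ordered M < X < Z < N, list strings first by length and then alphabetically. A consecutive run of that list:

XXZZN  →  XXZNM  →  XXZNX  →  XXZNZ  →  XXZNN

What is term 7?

XXNMX

Stepping forward 2 times from XXZNN: XXZNN → XXNMM, then the target.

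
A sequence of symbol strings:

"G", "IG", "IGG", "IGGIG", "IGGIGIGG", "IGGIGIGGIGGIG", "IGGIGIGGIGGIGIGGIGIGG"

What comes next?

Each term (from the third on) is the previous term followed by the one before it: term 3 = IG·G = IGG.
So term 8 is IGGIGIGGIGGIGIGGIGIGG·IGGIGIGGIGGIG.

IGGIGIGGIGGIGIGGIGIGGIGGIGIGGIGGIG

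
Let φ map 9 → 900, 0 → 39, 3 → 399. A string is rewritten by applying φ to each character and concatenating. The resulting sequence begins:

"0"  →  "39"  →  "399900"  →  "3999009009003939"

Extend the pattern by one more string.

Applying the rule to each of the 16 symbols of 3999009009003939 gives the pieces 399 900 900 900 39 39 900 39 39 900 39 39 399 900 399 900, which concatenate to the answer.

399900900900393990039399003939399900399900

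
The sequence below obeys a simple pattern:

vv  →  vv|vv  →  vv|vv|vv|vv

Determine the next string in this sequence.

Each string is two copies of the previous one joined by '|'.
Doubling vv|vv|vv|vv with '|' between the halves:

vv|vv|vv|vv|vv|vv|vv|vv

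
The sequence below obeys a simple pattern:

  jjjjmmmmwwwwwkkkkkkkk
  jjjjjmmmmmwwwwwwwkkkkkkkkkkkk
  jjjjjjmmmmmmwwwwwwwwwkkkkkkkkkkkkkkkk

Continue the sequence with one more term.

jjjjjjjmmmmmmmwwwwwwwwwwwkkkkkkkkkkkkkkkkkkkk

The n-th term is n+2 j's then n+2 m's then 2n+1 w's then 4n k's, where the shown terms are n = 2, 3, 4.
At n = 5 the blocks have lengths 7, 7, 11, 20.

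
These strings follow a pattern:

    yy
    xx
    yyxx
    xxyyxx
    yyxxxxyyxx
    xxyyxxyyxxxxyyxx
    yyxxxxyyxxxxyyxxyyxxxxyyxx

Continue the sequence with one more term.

xxyyxxyyxxxxyyxxyyxxxxyyxxxxyyxxyyxxxxyyxx

Each term (from the third on) is the two preceding terms concatenated in order: term 3 = yy·xx = yyxx.
So term 8 is xxyyxxyyxxxxyyxx·yyxxxxyyxxxxyyxxyyxxxxyyxx.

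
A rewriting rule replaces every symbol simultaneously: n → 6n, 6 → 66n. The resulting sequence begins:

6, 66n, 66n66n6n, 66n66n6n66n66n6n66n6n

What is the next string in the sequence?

Replace each of the 21 characters of 66n66n6n66n66n6n66n6n in place — 66n 66n 6n 66n 66n 6n 66n 6n 66n 66n 6n 66n 66n 6n 66n 6n 66n 66n 6n 66n 6n — and concatenate.

66n66n6n66n66n6n66n6n66n66n6n66n66n6n66n6n66n66n6n66n6n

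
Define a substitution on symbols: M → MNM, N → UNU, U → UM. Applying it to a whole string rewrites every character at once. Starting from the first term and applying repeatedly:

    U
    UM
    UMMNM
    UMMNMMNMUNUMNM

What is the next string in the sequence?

Replace each of the 14 characters of UMMNMMNMUNUMNM in place — UM MNM MNM UNU MNM MNM UNU MNM UM UNU UM MNM UNU MNM — and concatenate.

UMMNMMNMUNUMNMMNMUNUMNMUMUNUUMMNMUNUMNM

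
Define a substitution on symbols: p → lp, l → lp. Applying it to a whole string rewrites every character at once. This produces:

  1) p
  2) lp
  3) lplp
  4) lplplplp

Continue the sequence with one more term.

lplplplplplplplp

Apply φ to lplplplp symbol by symbol: l→lp, p→lp, l→lp, p→lp, l→lp, p→lp, l→lp, p→lp; joined: lp lp lp lp lp lp lp lp.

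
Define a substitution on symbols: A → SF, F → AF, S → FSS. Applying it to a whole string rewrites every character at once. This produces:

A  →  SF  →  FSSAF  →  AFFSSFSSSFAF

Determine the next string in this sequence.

Expanding AFFSSFSSSFAF: A→SF, F→AF, F→AF, S→FSS, S→FSS, F→AF, S→FSS, S→FSS, S→FSS, F→AF, A→SF, F→AF. Concatenated: SF AF AF FSS FSS AF FSS FSS FSS AF SF AF.

SFAFAFFSSFSSAFFSSFSSFSSAFSFAF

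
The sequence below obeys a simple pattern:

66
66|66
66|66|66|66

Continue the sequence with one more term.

Every step duplicates the string with '|' between the halves.
Doubling 66|66|66|66 with '|' between the halves:

66|66|66|66|66|66|66|66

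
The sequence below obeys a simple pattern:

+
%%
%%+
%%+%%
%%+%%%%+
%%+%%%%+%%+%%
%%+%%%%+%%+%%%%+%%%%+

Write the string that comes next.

%%+%%%%+%%+%%%%+%%%%+%%+%%%%+%%+%%

This is a Fibonacci-style word recurrence s(k) = s(k−1)·s(k−2): e.g. %%·+ = %%+.
The next term joins %%+%%%%+%%+%%%%+%%%%+ and %%+%%%%+%%+%%.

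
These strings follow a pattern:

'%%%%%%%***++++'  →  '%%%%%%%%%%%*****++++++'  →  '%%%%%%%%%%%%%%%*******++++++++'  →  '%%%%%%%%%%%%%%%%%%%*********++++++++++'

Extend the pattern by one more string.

%%%%%%%%%%%%%%%%%%%%%%%***********++++++++++++

Each string has the form %^{4n+3} *^{2n+1} +^{2n+2} (n = 1, 2, …).
At n = 5 the blocks have lengths 23, 11, 12.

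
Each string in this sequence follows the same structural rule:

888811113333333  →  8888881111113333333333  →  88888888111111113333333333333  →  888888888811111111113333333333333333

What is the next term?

Reading off run lengths: 8 runs 4, 6, 8, 10; 1 runs 4, 6, 8, 10; 3 runs 7, 10, 13, 16 — each is linear in n, where the shown terms are n = 2, 3, 4, 5.
For the next term, n = 6, so the run lengths are 12, 12, 19.

8888888888881111111111113333333333333333333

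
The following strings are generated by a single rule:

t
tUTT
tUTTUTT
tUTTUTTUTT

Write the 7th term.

tUTTUTTUTTUTTUTTUTT

Every step adds UTT to the end: s(k+1) = s(k)·UTT.
From tUTTUTTUTT, 3 further steps: tUTTUTTUTT → tUTTUTTUTTUTT → tUTTUTTUTTUTTUTT → (answer).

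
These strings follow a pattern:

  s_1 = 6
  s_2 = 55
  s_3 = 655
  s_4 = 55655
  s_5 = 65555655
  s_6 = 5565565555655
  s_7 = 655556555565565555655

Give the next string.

5565565555655655556555565565555655

This is a Fibonacci-style word recurrence s(k) = s(k−2)·s(k−1): e.g. 6·55 = 655.
The next term joins 5565565555655 and 655556555565565555655.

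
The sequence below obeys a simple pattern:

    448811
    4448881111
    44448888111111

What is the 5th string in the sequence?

4444448888881111111111

Term n consists of n+1 4's, followed by n+1 8's, followed by 2n 1's (n = 1, 2, …).
Setting n = 5 gives 6, 6, 10 characters in each block.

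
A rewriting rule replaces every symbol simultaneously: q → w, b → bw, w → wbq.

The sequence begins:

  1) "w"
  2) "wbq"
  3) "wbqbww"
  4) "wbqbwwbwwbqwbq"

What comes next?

Applying the rule to each of the 14 symbols of wbqbwwbwwbqwbq gives the pieces wbq bw w bw wbq wbq bw wbq wbq bw w wbq bw w, which concatenate to the answer.

wbqbwwbwwbqwbqbwwbqwbqbwwwbqbww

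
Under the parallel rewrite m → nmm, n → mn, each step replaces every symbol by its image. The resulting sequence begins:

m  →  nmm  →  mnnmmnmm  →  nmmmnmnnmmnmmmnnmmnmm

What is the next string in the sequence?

mnnmmnmmnmmmnnmmmnmnnmmnmmmnnmmnmmnmmmnmnnmmnmmmnnmmnmm

φ(nmmmnmnnmmnmmmnnmmnmm) expands symbol-by-symbol to mn nmm nmm nmm mn nmm mn mn nmm nmm mn nmm nmm nmm mn mn nmm nmm mn nmm nmm; joining the 21 pieces gives the next term.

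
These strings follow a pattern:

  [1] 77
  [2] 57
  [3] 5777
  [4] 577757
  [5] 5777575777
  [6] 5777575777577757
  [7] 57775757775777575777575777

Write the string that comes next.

577757577757775757775757775777575777577757

This is a Fibonacci-style word recurrence s(k) = s(k−1)·s(k−2): e.g. 57·77 = 5777.
The next term joins 57775757775777575777575777 and 5777575777577757.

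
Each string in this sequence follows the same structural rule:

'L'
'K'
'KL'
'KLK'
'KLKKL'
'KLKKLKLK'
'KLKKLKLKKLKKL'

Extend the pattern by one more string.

From term 3 onward, concatenate the last term with the second-to-last: K·L = KL, KL·K = KLK, …
Continuing: KLKKLKLKKLKKL · KLKKLKLK gives term 8.

KLKKLKLKKLKKLKLKKLKLK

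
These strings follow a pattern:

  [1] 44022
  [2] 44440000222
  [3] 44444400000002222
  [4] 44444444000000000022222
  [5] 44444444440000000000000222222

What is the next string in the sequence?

44444444444400000000000000002222222

Term n consists of 2n 4's, followed by 3n-2 0's, followed by n+1 2's (n = 1, 2, …).
Setting n = 6 gives 12, 16, 7 characters in each block.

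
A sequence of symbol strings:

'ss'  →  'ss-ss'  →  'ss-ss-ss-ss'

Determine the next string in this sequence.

ss-ss-ss-ss-ss-ss-ss-ss

Every step duplicates the string with '-' between the halves.
One more doubling of ss-ss-ss-ss gives the answer.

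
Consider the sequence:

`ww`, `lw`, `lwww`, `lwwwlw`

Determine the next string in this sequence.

lwwwlwlwww

This is a Fibonacci-style word recurrence s(k) = s(k−1)·s(k−2): e.g. lw·ww = lwww.
So term 5 is lwwwlw·lwww.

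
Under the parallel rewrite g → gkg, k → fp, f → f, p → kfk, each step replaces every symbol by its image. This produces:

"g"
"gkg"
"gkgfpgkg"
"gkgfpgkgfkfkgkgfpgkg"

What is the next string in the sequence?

Rewriting the 20 symbols of gkgfpgkgfkfkgkgfpgkg one by one yields gkg fp gkg f kfk gkg fp gkg f fp f fp gkg fp gkg f kfk gkg fp gkg; concatenated:

gkgfpgkgfkfkgkgfpgkgffpffpgkgfpgkgfkfkgkgfpgkg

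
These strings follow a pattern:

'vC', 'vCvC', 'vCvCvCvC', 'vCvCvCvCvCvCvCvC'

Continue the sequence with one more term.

Each string is two copies of the previous one concatenated.
Doubling vCvCvCvCvCvCvCvC:

vCvCvCvCvCvCvCvCvCvCvCvCvCvCvCvC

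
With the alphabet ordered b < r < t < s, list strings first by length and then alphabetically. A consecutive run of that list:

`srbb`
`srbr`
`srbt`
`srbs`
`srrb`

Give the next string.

srrr

The successor of srrb increments the rightmost position that isn't already s and resets every position after it to b.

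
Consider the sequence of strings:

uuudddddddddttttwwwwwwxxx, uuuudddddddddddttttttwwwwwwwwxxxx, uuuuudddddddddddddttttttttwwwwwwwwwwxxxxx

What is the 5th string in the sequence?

uuuuuuudddddddddddddddddttttttttttttwwwwwwwwwwwwwwxxxxxxx

Term n consists of n u's, followed by 2n+3 d's, followed by 2n-2 t's, followed by 2n w's, followed by n x's, where the shown terms are n = 3, 4, 5.
Setting n = 7 gives 7, 17, 12, 14, 7 characters in each block.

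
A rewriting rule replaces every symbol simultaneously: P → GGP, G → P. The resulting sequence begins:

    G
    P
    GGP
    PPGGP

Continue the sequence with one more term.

GGPGGPPPGGP

Expanding PPGGP: P→GGP, P→GGP, G→P, G→P, P→GGP. Concatenated: GGP GGP P P GGP.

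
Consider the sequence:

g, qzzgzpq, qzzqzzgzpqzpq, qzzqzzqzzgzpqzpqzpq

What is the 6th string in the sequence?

Each term wraps the previous one in qzz on the left and zpq on the right.
From qzzqzzqzzgzpqzpqzpq, 2 further steps: qzzqzzqzzgzpqzpqzpq → qzzqzzqzzqzzgzpqzpqzpqzpq → (answer).

qzzqzzqzzqzzqzzgzpqzpqzpqzpqzpq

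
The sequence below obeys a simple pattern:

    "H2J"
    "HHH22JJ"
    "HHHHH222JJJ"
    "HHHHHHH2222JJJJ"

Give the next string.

HHHHHHHHH22222JJJJJ

The n-th term is 2n-1 H's then n 2's then n J's (n = 1, 2, …).
At n = 5 the blocks have lengths 9, 5, 5.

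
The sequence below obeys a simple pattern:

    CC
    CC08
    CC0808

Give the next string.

The strings grow by a fixed suffix 08 each time.
So the next term is CC0808·08.

CC080808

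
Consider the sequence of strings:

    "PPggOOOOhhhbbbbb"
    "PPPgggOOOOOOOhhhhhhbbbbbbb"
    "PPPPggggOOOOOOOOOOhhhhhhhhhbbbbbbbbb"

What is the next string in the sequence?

PPPPPgggggOOOOOOOOOOOOOhhhhhhhhhhhhbbbbbbbbbbb

The n-th term is n+1 P's then n+1 g's then 3n+1 O's then 3n h's then 2n+3 b's (n = 1, 2, …).
For the next term, n = 4, so the run lengths are 5, 5, 13, 12, 11.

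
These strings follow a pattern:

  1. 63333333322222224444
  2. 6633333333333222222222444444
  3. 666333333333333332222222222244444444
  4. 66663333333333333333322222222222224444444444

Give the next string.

Term n consists of n-1 6's, followed by 3n+2 3's, followed by 2n+3 2's, followed by 2n 4's, where the shown terms are n = 2, 3, 4, 5.
For the next term, n = 6, so the run lengths are 5, 20, 15, 12.

6666633333333333333333333222222222222222444444444444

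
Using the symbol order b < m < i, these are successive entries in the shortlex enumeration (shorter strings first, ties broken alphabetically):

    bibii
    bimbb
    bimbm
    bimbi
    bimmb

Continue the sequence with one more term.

Treat bimmb as a base-3 numeral over the given alphabet and add one, carrying through any trailing i's.

bimmm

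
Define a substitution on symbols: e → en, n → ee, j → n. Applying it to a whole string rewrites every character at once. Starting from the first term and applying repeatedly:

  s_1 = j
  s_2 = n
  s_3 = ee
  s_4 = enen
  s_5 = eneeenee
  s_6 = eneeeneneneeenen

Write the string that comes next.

Replace each of the 16 characters of eneeeneneneeenen in place — en ee en en en ee en ee en ee en en en ee en ee — and concatenate.

eneeeneneneeeneeeneeeneneneeenee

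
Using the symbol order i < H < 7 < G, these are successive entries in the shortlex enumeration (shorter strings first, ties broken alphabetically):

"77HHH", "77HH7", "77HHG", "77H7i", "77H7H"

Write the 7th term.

Stepping forward 2 times from 77H7H: 77H7H → 77H77, then the target.

77H7G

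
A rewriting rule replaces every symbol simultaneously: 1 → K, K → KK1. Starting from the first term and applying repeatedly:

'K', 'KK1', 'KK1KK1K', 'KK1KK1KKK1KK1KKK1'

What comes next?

KK1KK1KKK1KK1KKK1KK1KK1KKK1KK1KKK1KK1KK1K

φ(KK1KK1KKK1KK1KKK1) expands symbol-by-symbol to KK1 KK1 K KK1 KK1 K KK1 KK1 KK1 K KK1 KK1 K KK1 KK1 KK1 K; joining the 17 pieces gives the next term.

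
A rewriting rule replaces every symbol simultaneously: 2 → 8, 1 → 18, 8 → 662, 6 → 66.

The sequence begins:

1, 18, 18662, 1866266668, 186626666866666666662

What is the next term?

Applying the rule to each of the 21 symbols of 186626666866666666662 gives the pieces 18 662 66 66 8 66 66 66 66 662 66 66 66 66 66 66 66 66 66 66 8, which concatenate to the answer.

186626666866666666662666666666666666666668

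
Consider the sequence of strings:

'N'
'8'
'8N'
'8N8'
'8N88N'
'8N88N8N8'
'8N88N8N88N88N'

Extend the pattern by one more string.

8N88N8N88N88N8N88N8N8

Each term (from the third on) is the previous term followed by the one before it: term 3 = 8·N = 8N.
The next term joins 8N88N8N88N88N and 8N88N8N8.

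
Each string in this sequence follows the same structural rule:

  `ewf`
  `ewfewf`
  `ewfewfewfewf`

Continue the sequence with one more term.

ewfewfewfewfewfewfewfewf

s(k+1) = s(k)·s(k) — each term doubles the last.
One more doubling of ewfewfewfewf gives the answer.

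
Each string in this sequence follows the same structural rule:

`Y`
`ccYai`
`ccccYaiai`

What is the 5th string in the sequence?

s(k+1) = cc·s(k)·ai, so each term gains cc as a prefix and ai as a suffix.
From ccccYaiai, 2 further steps: ccccYaiai → ccccccYaiaiai → (answer).

ccccccccYaiaiaiai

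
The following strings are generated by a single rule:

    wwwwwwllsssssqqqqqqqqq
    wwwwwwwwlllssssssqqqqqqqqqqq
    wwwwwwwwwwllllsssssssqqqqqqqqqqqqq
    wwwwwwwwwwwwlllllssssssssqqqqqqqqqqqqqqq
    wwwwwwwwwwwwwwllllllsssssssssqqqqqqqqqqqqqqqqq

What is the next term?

wwwwwwwwwwwwwwwwlllllllssssssssssqqqqqqqqqqqqqqqqqqq

Each string has the form w^{2n} l^{n-1} s^{n+2} q^{2n+3}, where the shown terms are n = 3, 4, 5, 6, 7.
At n = 8 the blocks have lengths 16, 7, 10, 19.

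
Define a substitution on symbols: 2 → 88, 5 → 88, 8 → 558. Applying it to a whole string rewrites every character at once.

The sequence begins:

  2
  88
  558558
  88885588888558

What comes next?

Applying the rule to each of the 14 symbols of 88885588888558 gives the pieces 558 558 558 558 88 88 558 558 558 558 558 88 88 558, which concatenate to the answer.

55855855855888885585585585585588888558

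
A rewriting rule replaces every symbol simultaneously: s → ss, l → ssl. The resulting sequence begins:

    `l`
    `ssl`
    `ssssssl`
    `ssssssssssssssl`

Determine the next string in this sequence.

Rewriting the 15 symbols of ssssssssssssssl one by one yields ss ss ss ss ss ss ss ss ss ss ss ss ss ss ssl; concatenated:

ssssssssssssssssssssssssssssssl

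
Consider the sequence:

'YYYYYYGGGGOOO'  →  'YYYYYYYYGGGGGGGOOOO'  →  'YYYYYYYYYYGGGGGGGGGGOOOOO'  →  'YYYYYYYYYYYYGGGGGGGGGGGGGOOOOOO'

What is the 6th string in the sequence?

Reading off run lengths: Y runs 6, 8, 10, 12; G runs 4, 7, 10, 13; O runs 3, 4, 5, 6 — each is linear in n, where the shown terms are n = 2, 3, 4, 5.
Setting n = 7 gives 16, 19, 8 characters in each block.

YYYYYYYYYYYYYYYYGGGGGGGGGGGGGGGGGGGOOOOOOOO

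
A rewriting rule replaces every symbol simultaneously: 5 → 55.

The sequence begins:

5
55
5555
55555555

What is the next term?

Rewriting each symbol of 55555555: 5→55, 5→55, 5→55, 5→55, 5→55, 5→55, 5→55, 5→55, which concatenates to 55 55 55 55 55 55 55 55.

5555555555555555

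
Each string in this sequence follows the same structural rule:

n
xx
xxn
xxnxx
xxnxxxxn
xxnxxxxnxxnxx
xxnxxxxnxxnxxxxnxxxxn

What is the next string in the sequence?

xxnxxxxnxxnxxxxnxxxxnxxnxxxxnxxnxx

From term 3 onward, concatenate the last term with the second-to-last: xx·n = xxn, xxn·xx = xxnxx, …
Continuing: xxnxxxxnxxnxxxxnxxxxn · xxnxxxxnxxnxx gives term 8.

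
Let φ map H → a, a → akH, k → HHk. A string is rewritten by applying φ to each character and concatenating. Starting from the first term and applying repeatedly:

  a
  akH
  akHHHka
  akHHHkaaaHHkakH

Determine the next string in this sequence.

Rewriting the 15 symbols of akHHHkaaaHHkakH one by one yields akH HHk a a a HHk akH akH akH a a HHk akH HHk a; concatenated:

akHHHkaaaHHkakHakHakHaaHHkakHHHka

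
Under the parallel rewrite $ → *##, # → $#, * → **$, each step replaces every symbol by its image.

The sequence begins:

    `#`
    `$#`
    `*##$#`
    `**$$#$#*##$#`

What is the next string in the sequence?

**$**$*##*##$#*##$#**$$#$#*##$#

Expanding **$$#$#*##$#: *→**$, *→**$, $→*##, $→*##, #→$#, $→*##, #→$#, *→**$, #→$#, #→$#, $→*##, #→$#. Concatenated: **$ **$ *## *## $# *## $# **$ $# $# *## $#.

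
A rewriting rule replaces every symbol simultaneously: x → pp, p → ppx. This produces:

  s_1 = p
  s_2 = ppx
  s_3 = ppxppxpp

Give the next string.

ppxppxppppxppxppppxppx

Rewriting each symbol of ppxppxpp: p→ppx, p→ppx, x→pp, p→ppx, p→ppx, x→pp, p→ppx, p→ppx, which concatenates to ppx ppx pp ppx ppx pp ppx ppx.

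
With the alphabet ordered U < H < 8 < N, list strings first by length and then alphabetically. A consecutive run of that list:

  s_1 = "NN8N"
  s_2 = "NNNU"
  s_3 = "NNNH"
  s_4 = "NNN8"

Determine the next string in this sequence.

NNNN

Find the rightmost character of NNN8 below N, bump it to the next letter, and reset everything to its right to U.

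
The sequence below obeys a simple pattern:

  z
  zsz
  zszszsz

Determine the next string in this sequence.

Each string is two copies of the previous one joined by 's'.
Doubling zszszsz with 's' between the halves:

zszszszszszszsz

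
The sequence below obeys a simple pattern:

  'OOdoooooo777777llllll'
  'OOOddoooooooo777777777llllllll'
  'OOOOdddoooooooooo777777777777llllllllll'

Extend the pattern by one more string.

Term n consists of n O's, followed by n-1 d's, followed by 2n+2 o's, followed by 3n 7's, followed by 2n+2 l's, where the shown terms are n = 2, 3, 4.
At n = 5 the blocks have lengths 5, 4, 12, 15, 12.

OOOOOddddoooooooooooo777777777777777llllllllllll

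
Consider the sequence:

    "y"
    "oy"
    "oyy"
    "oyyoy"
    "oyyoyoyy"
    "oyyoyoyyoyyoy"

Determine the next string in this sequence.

oyyoyoyyoyyoyoyyoyoyy

Each term (from the third on) is the previous term followed by the one before it: term 3 = oy·y = oyy.
So term 7 is oyyoyoyyoyyoy·oyyoyoyy.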